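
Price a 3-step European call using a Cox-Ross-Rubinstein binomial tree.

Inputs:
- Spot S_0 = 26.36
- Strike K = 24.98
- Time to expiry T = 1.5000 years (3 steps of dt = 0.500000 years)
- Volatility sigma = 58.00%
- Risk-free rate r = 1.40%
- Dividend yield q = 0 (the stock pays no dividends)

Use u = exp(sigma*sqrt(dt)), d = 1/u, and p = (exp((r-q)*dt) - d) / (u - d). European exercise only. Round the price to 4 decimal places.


Answer: Price = V(0,0) = 8.5712

Derivation:
dt = T/N = 0.500000
u = exp(sigma*sqrt(dt)) = 1.507002; d = 1/u = 0.663569
p = (exp((r-q)*dt) - d) / (u - d) = 0.407211
Discount per step: exp(-r*dt) = 0.993024
Stock lattice S(k, i) with i counting down-moves:
  k=0: S(0,0) = 26.3600
  k=1: S(1,0) = 39.7246; S(1,1) = 17.4917
  k=2: S(2,0) = 59.8650; S(2,1) = 26.3600; S(2,2) = 11.6069
  k=3: S(3,0) = 90.2166; S(3,1) = 39.7246; S(3,2) = 17.4917; S(3,3) = 7.7020
Terminal payoffs V(N, i) = max(S_T - K, 0):
  V(3,0) = 65.236606; V(3,1) = 14.744560; V(3,2) = 0.000000; V(3,3) = 0.000000
Backward induction: V(k, i) = exp(-r*dt) * [p * V(k+1, i) + (1-p) * V(k+1, i+1)].
  V(2,0) = exp(-r*dt) * [p*65.236606 + (1-p)*14.744560] = 35.059222
  V(2,1) = exp(-r*dt) * [p*14.744560 + (1-p)*0.000000] = 5.962271
  V(2,2) = exp(-r*dt) * [p*0.000000 + (1-p)*0.000000] = 0.000000
  V(1,0) = exp(-r*dt) * [p*35.059222 + (1-p)*5.962271] = 17.686641
  V(1,1) = exp(-r*dt) * [p*5.962271 + (1-p)*0.000000] = 2.410969
  V(0,0) = exp(-r*dt) * [p*17.686641 + (1-p)*2.410969] = 8.571188


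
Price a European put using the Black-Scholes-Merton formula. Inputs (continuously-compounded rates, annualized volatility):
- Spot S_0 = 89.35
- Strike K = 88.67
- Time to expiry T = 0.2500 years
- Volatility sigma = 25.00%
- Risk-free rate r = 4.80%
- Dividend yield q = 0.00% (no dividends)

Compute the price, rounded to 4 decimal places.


Answer: Price = 3.5949

Derivation:
d1 = (ln(S/K) + (r - q + 0.5*sigma^2) * T) / (sigma * sqrt(T)) = 0.21961703
d2 = d1 - sigma * sqrt(T) = 0.09461703
exp(-rT) = 0.98807171; exp(-qT) = 1.00000000
P = K * exp(-rT) * N(-d2) - S_0 * exp(-qT) * N(-d1)
N(-d1) = 0.41308472; N(-d2) = 0.46230951
P = 88.6700 * 0.98807171 * 0.46230951 - 89.3500 * 1.00000000 * 0.41308472 = 3.5949


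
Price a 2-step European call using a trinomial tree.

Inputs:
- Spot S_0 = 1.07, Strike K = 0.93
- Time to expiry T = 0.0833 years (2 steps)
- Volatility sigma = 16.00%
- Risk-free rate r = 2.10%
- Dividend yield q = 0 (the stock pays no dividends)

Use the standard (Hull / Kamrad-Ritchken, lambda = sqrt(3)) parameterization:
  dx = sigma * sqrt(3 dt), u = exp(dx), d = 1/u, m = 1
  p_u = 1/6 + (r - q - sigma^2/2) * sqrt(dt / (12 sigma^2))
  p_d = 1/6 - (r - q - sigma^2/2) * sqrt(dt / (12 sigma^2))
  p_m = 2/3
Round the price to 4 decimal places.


Answer: Price = V(0,0) = 0.1416

Derivation:
dt = T/N = 0.041650; dx = sigma*sqrt(3*dt) = 0.056557
u = exp(dx) = 1.058187; d = 1/u = 0.945012
p_u = 0.169686, p_m = 0.666667, p_d = 0.163647
Discount per step: exp(-r*dt) = 0.999126
Stock lattice S(k, j) with j the centered position index:
  k=0: S(0,+0) = 1.0700
  k=1: S(1,-1) = 1.0112; S(1,+0) = 1.0700; S(1,+1) = 1.1323
  k=2: S(2,-2) = 0.9556; S(2,-1) = 1.0112; S(2,+0) = 1.0700; S(2,+1) = 1.1323; S(2,+2) = 1.1981
Terminal payoffs V(N, j) = max(S_T - K, 0):
  V(2,-2) = 0.025562; V(2,-1) = 0.081163; V(2,+0) = 0.140000; V(2,+1) = 0.202260; V(2,+2) = 0.268143
Backward induction: V(k, j) = exp(-r*dt) * [p_u * V(k+1, j+1) + p_m * V(k+1, j) + p_d * V(k+1, j-1)]
  V(1,-1) = exp(-r*dt) * [p_u*0.140000 + p_m*0.081163 + p_d*0.025562] = 0.081976
  V(1,+0) = exp(-r*dt) * [p_u*0.202260 + p_m*0.140000 + p_d*0.081163] = 0.140813
  V(1,+1) = exp(-r*dt) * [p_u*0.268143 + p_m*0.202260 + p_d*0.140000] = 0.203073
  V(0,+0) = exp(-r*dt) * [p_u*0.203073 + p_m*0.140813 + p_d*0.081976] = 0.141625


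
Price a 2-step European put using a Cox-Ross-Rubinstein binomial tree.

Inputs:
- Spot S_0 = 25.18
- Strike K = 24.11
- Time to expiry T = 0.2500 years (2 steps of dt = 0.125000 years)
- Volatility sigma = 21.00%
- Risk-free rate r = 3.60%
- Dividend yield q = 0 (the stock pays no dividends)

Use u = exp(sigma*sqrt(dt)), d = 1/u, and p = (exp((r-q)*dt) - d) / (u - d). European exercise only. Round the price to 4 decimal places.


dt = T/N = 0.125000
u = exp(sigma*sqrt(dt)) = 1.077072; d = 1/u = 0.928443
p = (exp((r-q)*dt) - d) / (u - d) = 0.511792
Discount per step: exp(-r*dt) = 0.995510
Stock lattice S(k, i) with i counting down-moves:
  k=0: S(0,0) = 25.1800
  k=1: S(1,0) = 27.1207; S(1,1) = 23.3782
  k=2: S(2,0) = 29.2109; S(2,1) = 25.1800; S(2,2) = 21.7053
Terminal payoffs V(N, i) = max(K - S_T, 0):
  V(2,0) = 0.000000; V(2,1) = 0.000000; V(2,2) = 2.404675
Backward induction: V(k, i) = exp(-r*dt) * [p * V(k+1, i) + (1-p) * V(k+1, i+1)].
  V(1,0) = exp(-r*dt) * [p*0.000000 + (1-p)*0.000000] = 0.000000
  V(1,1) = exp(-r*dt) * [p*0.000000 + (1-p)*2.404675] = 1.168711
  V(0,0) = exp(-r*dt) * [p*0.000000 + (1-p)*1.168711] = 0.568012

Answer: Price = V(0,0) = 0.5680


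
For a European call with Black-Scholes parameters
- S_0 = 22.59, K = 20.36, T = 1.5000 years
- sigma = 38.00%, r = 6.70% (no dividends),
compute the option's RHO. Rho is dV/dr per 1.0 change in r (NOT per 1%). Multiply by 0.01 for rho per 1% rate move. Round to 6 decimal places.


Answer: Rho = 16.069947

Derivation:
d1 = 0.6719662410; d2 = 0.2065631898
phi(d1) = 0.3183169012; exp(-qT) = 1.0000000000; exp(-rT) = 0.9043851124
N(d2) = 0.5818244948
Rho = K*T*exp(-rT)*N(d2) = 20.3600 * 1.5000 * 0.9043851124 * 0.5818244948 = 16.069947


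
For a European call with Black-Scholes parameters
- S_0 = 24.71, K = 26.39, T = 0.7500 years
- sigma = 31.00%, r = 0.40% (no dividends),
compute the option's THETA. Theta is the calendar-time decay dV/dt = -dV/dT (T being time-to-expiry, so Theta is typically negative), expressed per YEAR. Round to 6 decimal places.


Answer: Theta = -1.793127

Derivation:
d1 = -0.0996008573; d2 = -0.3680687324
phi(d1) = 0.3969683602; exp(-qT) = 1.0000000000; exp(-rT) = 0.9970044955
Theta = -S*exp(-qT)*phi(d1)*sigma/(2*sqrt(T)) - r*K*exp(-rT)*N(d2) + q*S*exp(-qT)*N(d1)
N(d1) = 0.4603306066; N(d2) = 0.3564109924; sqrt(T) = 0.8660254038
Term 1 = -24.7100 * 1.0000000000 * 0.3969683602 * 0.3100 / (2 * 0.8660254038) = -1.7556167074
Term 2 = -0.0040 * 26.3900 * 0.9970044955 * 0.3564109924 = -0.0375100453
Term 3 = 0 (no dividend yield, q = 0)
Theta = -1.7556167074 + (-0.0375100453) + (0.0000000000) = -1.793127


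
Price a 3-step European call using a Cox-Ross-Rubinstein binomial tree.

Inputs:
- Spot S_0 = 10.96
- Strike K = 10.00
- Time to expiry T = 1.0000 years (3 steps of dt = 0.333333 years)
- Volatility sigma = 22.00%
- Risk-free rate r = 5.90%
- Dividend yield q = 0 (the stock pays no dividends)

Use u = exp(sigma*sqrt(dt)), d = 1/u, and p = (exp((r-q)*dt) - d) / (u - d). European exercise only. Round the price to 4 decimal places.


dt = T/N = 0.333333
u = exp(sigma*sqrt(dt)) = 1.135436; d = 1/u = 0.880719
p = (exp((r-q)*dt) - d) / (u - d) = 0.546262
Discount per step: exp(-r*dt) = 0.980525
Stock lattice S(k, i) with i counting down-moves:
  k=0: S(0,0) = 10.9600
  k=1: S(1,0) = 12.4444; S(1,1) = 9.6527
  k=2: S(2,0) = 14.1298; S(2,1) = 10.9600; S(2,2) = 8.5013
  k=3: S(3,0) = 16.0435; S(3,1) = 12.4444; S(3,2) = 9.6527; S(3,3) = 7.4872
Terminal payoffs V(N, i) = max(S_T - K, 0):
  V(3,0) = 6.043495; V(3,1) = 2.444383; V(3,2) = 0.000000; V(3,3) = 0.000000
Backward induction: V(k, i) = exp(-r*dt) * [p * V(k+1, i) + (1-p) * V(k+1, i+1)].
  V(2,0) = exp(-r*dt) * [p*6.043495 + (1-p)*2.444383] = 4.324550
  V(2,1) = exp(-r*dt) * [p*2.444383 + (1-p)*0.000000] = 1.309270
  V(2,2) = exp(-r*dt) * [p*0.000000 + (1-p)*0.000000] = 0.000000
  V(1,0) = exp(-r*dt) * [p*4.324550 + (1-p)*1.309270] = 2.898829
  V(1,1) = exp(-r*dt) * [p*1.309270 + (1-p)*0.000000] = 0.701277
  V(0,0) = exp(-r*dt) * [p*2.898829 + (1-p)*0.701277] = 1.864682

Answer: Price = V(0,0) = 1.8647


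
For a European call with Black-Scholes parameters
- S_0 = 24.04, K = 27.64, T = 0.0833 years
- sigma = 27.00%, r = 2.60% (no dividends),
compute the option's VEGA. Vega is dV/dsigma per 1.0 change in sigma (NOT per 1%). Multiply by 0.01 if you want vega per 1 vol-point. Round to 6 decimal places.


Answer: Vega = 0.626317

Derivation:
d1 = -1.7239638092; d2 = -1.8018905055
phi(d1) = 0.0902687325; exp(-qT) = 1.0000000000; exp(-rT) = 0.9978365437
Vega = S * exp(-qT) * phi(d1) * sqrt(T) = 24.0400 * 1.0000000000 * 0.0902687325 * 0.2886173938 = 0.626317


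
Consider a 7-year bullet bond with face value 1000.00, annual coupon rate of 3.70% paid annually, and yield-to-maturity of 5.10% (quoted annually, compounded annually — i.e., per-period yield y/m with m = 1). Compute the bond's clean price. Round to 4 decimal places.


Coupon per period c = face * coupon_rate / m = 37.000000
Periods per year m = 1; per-period yield y/m = 0.051000
Number of cashflows N = 7
Cashflows (t years, CF_t, discount factor 1/(1+y/m)^(m*t), PV):
  t = 1.0000: CF_t = 37.000000, DF = 0.951475, PV = 35.204567
  t = 2.0000: CF_t = 37.000000, DF = 0.905304, PV = 33.496258
  t = 3.0000: CF_t = 37.000000, DF = 0.861374, PV = 31.870845
  t = 4.0000: CF_t = 37.000000, DF = 0.819576, PV = 30.324305
  t = 5.0000: CF_t = 37.000000, DF = 0.779806, PV = 28.852812
  t = 6.0000: CF_t = 37.000000, DF = 0.741965, PV = 27.452723
  t = 7.0000: CF_t = 1037.000000, DF = 0.705961, PV = 732.082026
Price P = sum_t PV_t = 919.283536

Answer: Price = 919.2835


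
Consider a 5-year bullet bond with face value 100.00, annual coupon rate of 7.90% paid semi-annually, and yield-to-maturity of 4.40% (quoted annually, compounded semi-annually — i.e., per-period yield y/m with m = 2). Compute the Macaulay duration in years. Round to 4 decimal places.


Coupon per period c = face * coupon_rate / m = 3.950000
Periods per year m = 2; per-period yield y/m = 0.022000
Number of cashflows N = 10
Cashflows (t years, CF_t, discount factor 1/(1+y/m)^(m*t), PV):
  t = 0.5000: CF_t = 3.950000, DF = 0.978474, PV = 3.864971
  t = 1.0000: CF_t = 3.950000, DF = 0.957411, PV = 3.781772
  t = 1.5000: CF_t = 3.950000, DF = 0.936801, PV = 3.700364
  t = 2.0000: CF_t = 3.950000, DF = 0.916635, PV = 3.620708
  t = 2.5000: CF_t = 3.950000, DF = 0.896903, PV = 3.542767
  t = 3.0000: CF_t = 3.950000, DF = 0.877596, PV = 3.466504
  t = 3.5000: CF_t = 3.950000, DF = 0.858704, PV = 3.391883
  t = 4.0000: CF_t = 3.950000, DF = 0.840220, PV = 3.318868
  t = 4.5000: CF_t = 3.950000, DF = 0.822133, PV = 3.247424
  t = 5.0000: CF_t = 103.950000, DF = 0.804435, PV = 83.621034
Price P = sum_t PV_t = 115.556294
Macaulay numerator sum_t t * PV_t:
  t * PV_t at t = 0.5000: 1.932485
  t * PV_t at t = 1.0000: 3.781772
  t * PV_t at t = 1.5000: 5.550546
  t * PV_t at t = 2.0000: 7.241416
  t * PV_t at t = 2.5000: 8.856918
  t * PV_t at t = 3.0000: 10.399512
  t * PV_t at t = 3.5000: 11.871589
  t * PV_t at t = 4.0000: 13.275470
  t * PV_t at t = 4.5000: 14.613409
  t * PV_t at t = 5.0000: 418.105172
Macaulay duration D = (sum_t t * PV_t) / P = 495.628290 / 115.556294 = 4.289064

Answer: Macaulay duration = 4.2891 years


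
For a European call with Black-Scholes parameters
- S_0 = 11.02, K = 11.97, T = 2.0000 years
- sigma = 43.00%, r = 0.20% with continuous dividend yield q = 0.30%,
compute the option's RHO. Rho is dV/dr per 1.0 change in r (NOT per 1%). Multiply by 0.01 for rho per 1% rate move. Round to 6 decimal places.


Answer: Rho = 7.839215

Derivation:
d1 = 0.1647859471; d2 = -0.4433258847
phi(d1) = 0.3935623644; exp(-qT) = 0.9940179641; exp(-rT) = 0.9960079893
N(d2) = 0.3287650178
Rho = K*T*exp(-rT)*N(d2) = 11.9700 * 2.0000 * 0.9960079893 * 0.3287650178 = 7.839215


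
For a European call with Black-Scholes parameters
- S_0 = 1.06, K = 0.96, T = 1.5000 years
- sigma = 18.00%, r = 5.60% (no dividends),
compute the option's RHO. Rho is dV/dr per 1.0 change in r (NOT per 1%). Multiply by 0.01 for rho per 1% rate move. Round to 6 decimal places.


d1 = 0.9407442385; d2 = 0.7202901616
phi(d1) = 0.2562918629; exp(-qT) = 1.0000000000; exp(-rT) = 0.9194312561
N(d2) = 0.7643268195
Rho = K*T*exp(-rT)*N(d2) = 0.9600 * 1.5000 * 0.9194312561 * 0.7643268195 = 1.011954

Answer: Rho = 1.011954


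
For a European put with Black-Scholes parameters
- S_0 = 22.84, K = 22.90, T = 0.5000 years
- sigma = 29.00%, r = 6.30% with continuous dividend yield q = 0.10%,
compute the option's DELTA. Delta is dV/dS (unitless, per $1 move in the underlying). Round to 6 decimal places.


Answer: Delta = -0.404610

Derivation:
d1 = 0.2409111547; d2 = 0.0358501881
phi(d1) = 0.3875317006; exp(-qT) = 0.9995001250; exp(-rT) = 0.9689909565
N(-d1) = 0.4048119883
Delta = -exp(-qT) * N(-d1) = -0.9995001250 * 0.4048119883 = -0.404610


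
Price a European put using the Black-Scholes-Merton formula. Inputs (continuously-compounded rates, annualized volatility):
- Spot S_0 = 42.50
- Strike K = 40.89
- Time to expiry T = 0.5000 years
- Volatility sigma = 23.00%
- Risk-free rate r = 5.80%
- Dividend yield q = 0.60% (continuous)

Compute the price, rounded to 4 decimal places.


d1 = (ln(S/K) + (r - q + 0.5*sigma^2) * T) / (sigma * sqrt(T)) = 0.47864084
d2 = d1 - sigma * sqrt(T) = 0.31600628
exp(-rT) = 0.97141646; exp(-qT) = 0.99700450
P = K * exp(-rT) * N(-d2) - S_0 * exp(-qT) * N(-d1)
N(-d1) = 0.31609708; N(-d2) = 0.37599887
P = 40.8900 * 0.97141646 * 0.37599887 - 42.5000 * 0.99700450 * 0.31609708 = 1.5412

Answer: Price = 1.5412


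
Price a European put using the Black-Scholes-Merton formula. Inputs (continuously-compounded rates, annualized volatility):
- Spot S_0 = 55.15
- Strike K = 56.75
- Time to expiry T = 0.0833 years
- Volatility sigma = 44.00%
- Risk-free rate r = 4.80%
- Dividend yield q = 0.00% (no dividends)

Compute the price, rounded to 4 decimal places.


d1 = (ln(S/K) + (r - q + 0.5*sigma^2) * T) / (sigma * sqrt(T)) = -0.13022171
d2 = d1 - sigma * sqrt(T) = -0.25721337
exp(-rT) = 0.99600958; exp(-qT) = 1.00000000
P = K * exp(-rT) * N(-d2) - S_0 * exp(-qT) * N(-d1)
N(-d1) = 0.55180449; N(-d2) = 0.60149297
P = 56.7500 * 0.99600958 * 0.60149297 - 55.1500 * 1.00000000 * 0.55180449 = 3.5665

Answer: Price = 3.5665


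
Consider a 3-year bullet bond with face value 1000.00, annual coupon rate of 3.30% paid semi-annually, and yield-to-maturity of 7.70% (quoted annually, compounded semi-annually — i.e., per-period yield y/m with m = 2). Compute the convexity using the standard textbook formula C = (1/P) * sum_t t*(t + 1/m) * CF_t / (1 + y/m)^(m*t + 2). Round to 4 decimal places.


Coupon per period c = face * coupon_rate / m = 16.500000
Periods per year m = 2; per-period yield y/m = 0.038500
Number of cashflows N = 6
Cashflows (t years, CF_t, discount factor 1/(1+y/m)^(m*t), PV):
  t = 0.5000: CF_t = 16.500000, DF = 0.962927, PV = 15.888300
  t = 1.0000: CF_t = 16.500000, DF = 0.927229, PV = 15.299278
  t = 1.5000: CF_t = 16.500000, DF = 0.892854, PV = 14.732093
  t = 2.0000: CF_t = 16.500000, DF = 0.859754, PV = 14.185934
  t = 2.5000: CF_t = 16.500000, DF = 0.827880, PV = 13.660023
  t = 3.0000: CF_t = 1016.500000, DF = 0.797188, PV = 810.342054
Price P = sum_t PV_t = 884.107683
Convexity numerator sum_t t*(t + 1/m) * CF_t / (1+y/m)^(m*t + 2):
  t = 0.5000: term = 7.366046
  t = 1.0000: term = 21.278901
  t = 1.5000: term = 40.980070
  t = 2.0000: term = 65.768047
  t = 2.5000: term = 94.994771
  t = 3.0000: term = 7889.412704
Convexity = (1/P) * sum = 8119.800539 / 884.107683 = 9.184176

Answer: Convexity = 9.1842


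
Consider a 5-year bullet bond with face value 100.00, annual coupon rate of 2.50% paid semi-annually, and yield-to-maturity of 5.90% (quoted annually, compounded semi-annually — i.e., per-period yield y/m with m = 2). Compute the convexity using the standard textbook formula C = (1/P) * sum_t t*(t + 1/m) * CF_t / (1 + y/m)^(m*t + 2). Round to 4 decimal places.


Coupon per period c = face * coupon_rate / m = 1.250000
Periods per year m = 2; per-period yield y/m = 0.029500
Number of cashflows N = 10
Cashflows (t years, CF_t, discount factor 1/(1+y/m)^(m*t), PV):
  t = 0.5000: CF_t = 1.250000, DF = 0.971345, PV = 1.214182
  t = 1.0000: CF_t = 1.250000, DF = 0.943512, PV = 1.179390
  t = 1.5000: CF_t = 1.250000, DF = 0.916476, PV = 1.145595
  t = 2.0000: CF_t = 1.250000, DF = 0.890214, PV = 1.112768
  t = 2.5000: CF_t = 1.250000, DF = 0.864706, PV = 1.080882
  t = 3.0000: CF_t = 1.250000, DF = 0.839928, PV = 1.049910
  t = 3.5000: CF_t = 1.250000, DF = 0.815860, PV = 1.019825
  t = 4.0000: CF_t = 1.250000, DF = 0.792482, PV = 0.990602
  t = 4.5000: CF_t = 1.250000, DF = 0.769773, PV = 0.962217
  t = 5.0000: CF_t = 101.250000, DF = 0.747716, PV = 75.706213
Price P = sum_t PV_t = 85.461582
Convexity numerator sum_t t*(t + 1/m) * CF_t / (1+y/m)^(m*t + 2):
  t = 0.5000: term = 0.572797
  t = 1.0000: term = 1.669152
  t = 1.5000: term = 3.242646
  t = 2.0000: term = 5.249548
  t = 2.5000: term = 7.648686
  t = 3.0000: term = 10.401321
  t = 3.5000: term = 13.471033
  t = 4.0000: term = 16.823603
  t = 4.5000: term = 20.426910
  t = 5.0000: term = 1964.316724
Convexity = (1/P) * sum = 2043.822420 / 85.461582 = 23.915102

Answer: Convexity = 23.9151


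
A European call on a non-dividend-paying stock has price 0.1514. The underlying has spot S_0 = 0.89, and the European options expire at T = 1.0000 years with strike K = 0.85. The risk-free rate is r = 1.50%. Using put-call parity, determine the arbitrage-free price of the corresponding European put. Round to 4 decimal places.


Put-call parity: C - P = S_0 * exp(-qT) - K * exp(-rT).
S_0 * exp(-qT) = 0.8900 * 1.00000000 = 0.89000000
K * exp(-rT) = 0.8500 * 0.98511194 = 0.83734515
P = C - S*exp(-qT) + K*exp(-rT)
P = 0.1514 - 0.89000000 + 0.83734515 = 0.0987

Answer: Put price = 0.0987


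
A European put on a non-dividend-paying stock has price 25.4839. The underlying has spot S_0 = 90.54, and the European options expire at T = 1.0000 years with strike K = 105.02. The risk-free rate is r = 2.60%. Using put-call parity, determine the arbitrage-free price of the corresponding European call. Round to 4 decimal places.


Put-call parity: C - P = S_0 * exp(-qT) - K * exp(-rT).
S_0 * exp(-qT) = 90.5400 * 1.00000000 = 90.54000000
K * exp(-rT) = 105.0200 * 0.97433509 = 102.32467111
C = P + S*exp(-qT) - K*exp(-rT)
C = 25.4839 + 90.54000000 - 102.32467111 = 13.6992

Answer: Call price = 13.6992


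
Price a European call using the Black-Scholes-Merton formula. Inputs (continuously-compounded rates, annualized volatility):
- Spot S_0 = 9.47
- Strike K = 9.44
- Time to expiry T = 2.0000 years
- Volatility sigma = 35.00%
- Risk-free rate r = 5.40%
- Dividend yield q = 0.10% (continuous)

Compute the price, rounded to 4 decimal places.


d1 = (ln(S/K) + (r - q + 0.5*sigma^2) * T) / (sigma * sqrt(T)) = 0.46804999
d2 = d1 - sigma * sqrt(T) = -0.02692475
exp(-rT) = 0.89762760; exp(-qT) = 0.99800200
C = S_0 * exp(-qT) * N(d1) - K * exp(-rT) * N(d2)
N(d1) = 0.68012558; N(d2) = 0.48925988
C = 9.4700 * 0.99800200 * 0.68012558 - 9.4400 * 0.89762760 * 0.48925988 = 2.2821

Answer: Price = 2.2821


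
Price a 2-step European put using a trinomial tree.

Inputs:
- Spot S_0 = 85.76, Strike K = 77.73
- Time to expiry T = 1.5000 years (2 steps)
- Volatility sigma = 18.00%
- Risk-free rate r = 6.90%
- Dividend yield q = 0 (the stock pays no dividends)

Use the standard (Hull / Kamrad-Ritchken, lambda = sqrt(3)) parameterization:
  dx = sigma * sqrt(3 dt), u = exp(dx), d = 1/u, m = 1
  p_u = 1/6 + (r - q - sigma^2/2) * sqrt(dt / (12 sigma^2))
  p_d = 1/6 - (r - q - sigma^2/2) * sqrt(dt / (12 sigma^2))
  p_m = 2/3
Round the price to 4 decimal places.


dt = T/N = 0.750000; dx = sigma*sqrt(3*dt) = 0.270000
u = exp(dx) = 1.309964; d = 1/u = 0.763379
p_u = 0.240000, p_m = 0.666667, p_d = 0.093333
Discount per step: exp(-r*dt) = 0.949566
Stock lattice S(k, j) with j the centered position index:
  k=0: S(0,+0) = 85.7600
  k=1: S(1,-1) = 65.4674; S(1,+0) = 85.7600; S(1,+1) = 112.3426
  k=2: S(2,-2) = 49.9765; S(2,-1) = 65.4674; S(2,+0) = 85.7600; S(2,+1) = 112.3426; S(2,+2) = 147.1647
Terminal payoffs V(N, j) = max(K - S_T, 0):
  V(2,-2) = 27.753510; V(2,-1) = 12.262575; V(2,+0) = 0.000000; V(2,+1) = 0.000000; V(2,+2) = 0.000000
Backward induction: V(k, j) = exp(-r*dt) * [p_u * V(k+1, j+1) + p_m * V(k+1, j) + p_d * V(k+1, j-1)]
  V(1,-1) = exp(-r*dt) * [p_u*0.000000 + p_m*12.262575 + p_d*27.753510] = 10.222439
  V(1,+0) = exp(-r*dt) * [p_u*0.000000 + p_m*0.000000 + p_d*12.262575] = 1.086785
  V(1,+1) = exp(-r*dt) * [p_u*0.000000 + p_m*0.000000 + p_d*0.000000] = 0.000000
  V(0,+0) = exp(-r*dt) * [p_u*0.000000 + p_m*1.086785 + p_d*10.222439] = 1.593959

Answer: Price = V(0,0) = 1.5940


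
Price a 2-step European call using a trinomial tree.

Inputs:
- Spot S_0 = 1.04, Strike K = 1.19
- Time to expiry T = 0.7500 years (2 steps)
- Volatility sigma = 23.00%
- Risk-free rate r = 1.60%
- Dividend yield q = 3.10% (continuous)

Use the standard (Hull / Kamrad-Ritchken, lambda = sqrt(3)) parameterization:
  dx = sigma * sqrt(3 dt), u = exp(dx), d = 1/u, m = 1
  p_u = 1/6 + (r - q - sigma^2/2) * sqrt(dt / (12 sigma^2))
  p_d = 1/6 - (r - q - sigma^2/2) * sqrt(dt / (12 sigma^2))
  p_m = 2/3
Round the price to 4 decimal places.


dt = T/N = 0.375000; dx = sigma*sqrt(3*dt) = 0.243952
u = exp(dx) = 1.276283; d = 1/u = 0.783525
p_u = 0.134808, p_m = 0.666667, p_d = 0.198525
Discount per step: exp(-r*dt) = 0.994018
Stock lattice S(k, j) with j the centered position index:
  k=0: S(0,+0) = 1.0400
  k=1: S(1,-1) = 0.8149; S(1,+0) = 1.0400; S(1,+1) = 1.3273
  k=2: S(2,-2) = 0.6385; S(2,-1) = 0.8149; S(2,+0) = 1.0400; S(2,+1) = 1.3273; S(2,+2) = 1.6941
Terminal payoffs V(N, j) = max(S_T - K, 0):
  V(2,-2) = 0.000000; V(2,-1) = 0.000000; V(2,+0) = 0.000000; V(2,+1) = 0.137334; V(2,+2) = 0.504054
Backward induction: V(k, j) = exp(-r*dt) * [p_u * V(k+1, j+1) + p_m * V(k+1, j) + p_d * V(k+1, j-1)]
  V(1,-1) = exp(-r*dt) * [p_u*0.000000 + p_m*0.000000 + p_d*0.000000] = 0.000000
  V(1,+0) = exp(-r*dt) * [p_u*0.137334 + p_m*0.000000 + p_d*0.000000] = 0.018403
  V(1,+1) = exp(-r*dt) * [p_u*0.504054 + p_m*0.137334 + p_d*0.000000] = 0.158553
  V(0,+0) = exp(-r*dt) * [p_u*0.158553 + p_m*0.018403 + p_d*0.000000] = 0.033442

Answer: Price = V(0,0) = 0.0334


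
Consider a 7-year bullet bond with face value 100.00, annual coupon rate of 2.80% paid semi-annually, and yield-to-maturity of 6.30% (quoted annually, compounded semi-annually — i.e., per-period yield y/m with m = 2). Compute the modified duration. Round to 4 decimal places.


Coupon per period c = face * coupon_rate / m = 1.400000
Periods per year m = 2; per-period yield y/m = 0.031500
Number of cashflows N = 14
Cashflows (t years, CF_t, discount factor 1/(1+y/m)^(m*t), PV):
  t = 0.5000: CF_t = 1.400000, DF = 0.969462, PV = 1.357247
  t = 1.0000: CF_t = 1.400000, DF = 0.939856, PV = 1.315799
  t = 1.5000: CF_t = 1.400000, DF = 0.911155, PV = 1.275617
  t = 2.0000: CF_t = 1.400000, DF = 0.883330, PV = 1.236662
  t = 2.5000: CF_t = 1.400000, DF = 0.856355, PV = 1.198897
  t = 3.0000: CF_t = 1.400000, DF = 0.830204, PV = 1.162285
  t = 3.5000: CF_t = 1.400000, DF = 0.804851, PV = 1.126791
  t = 4.0000: CF_t = 1.400000, DF = 0.780272, PV = 1.092381
  t = 4.5000: CF_t = 1.400000, DF = 0.756444, PV = 1.059022
  t = 5.0000: CF_t = 1.400000, DF = 0.733344, PV = 1.026681
  t = 5.5000: CF_t = 1.400000, DF = 0.710949, PV = 0.995329
  t = 6.0000: CF_t = 1.400000, DF = 0.689238, PV = 0.964933
  t = 6.5000: CF_t = 1.400000, DF = 0.668190, PV = 0.935466
  t = 7.0000: CF_t = 101.400000, DF = 0.647785, PV = 65.685378
Price P = sum_t PV_t = 80.432488
First compute Macaulay numerator sum_t t * PV_t:
  t * PV_t at t = 0.5000: 0.678623
  t * PV_t at t = 1.0000: 1.315799
  t * PV_t at t = 1.5000: 1.913426
  t * PV_t at t = 2.0000: 2.473325
  t * PV_t at t = 2.5000: 2.997243
  t * PV_t at t = 3.0000: 3.486855
  t * PV_t at t = 3.5000: 3.943769
  t * PV_t at t = 4.0000: 4.369524
  t * PV_t at t = 4.5000: 4.765599
  t * PV_t at t = 5.0000: 5.133407
  t * PV_t at t = 5.5000: 5.474307
  t * PV_t at t = 6.0000: 5.789599
  t * PV_t at t = 6.5000: 6.080529
  t * PV_t at t = 7.0000: 459.797645
Macaulay duration D = 508.219650 / 80.432488 = 6.318587
Modified duration = D / (1 + y/m) = 6.318587 / (1 + 0.031500) = 6.125629

Answer: Modified duration = 6.1256


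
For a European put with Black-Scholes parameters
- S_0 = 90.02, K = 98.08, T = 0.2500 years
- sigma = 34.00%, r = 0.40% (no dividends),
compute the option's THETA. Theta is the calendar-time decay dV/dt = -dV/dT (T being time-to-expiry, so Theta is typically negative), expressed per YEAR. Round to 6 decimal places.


Answer: Theta = -10.927386

Derivation:
d1 = -0.4135388490; d2 = -0.5835388490
phi(d1) = 0.3662475812; exp(-qT) = 1.0000000000; exp(-rT) = 0.9990004998
Theta = -S*exp(-qT)*phi(d1)*sigma/(2*sqrt(T)) + r*K*exp(-rT)*N(-d2) - q*S*exp(-qT)*N(-d1)
N(-d1) = 0.6603940672; N(-d2) = 0.7202346938; sqrt(T) = 0.5000000000
Term 1 = -90.0200 * 1.0000000000 * 0.3662475812 * 0.3400 / (2 * 0.5000000000) = -11.2096664683
Term 2 = 0.0040 * 98.0800 * 0.9990004998 * 0.7202346938 = 0.2822800538
Term 3 = 0 (no dividend yield, q = 0)
Theta = -11.2096664683 + (0.2822800538) + (0.0000000000) = -10.927386


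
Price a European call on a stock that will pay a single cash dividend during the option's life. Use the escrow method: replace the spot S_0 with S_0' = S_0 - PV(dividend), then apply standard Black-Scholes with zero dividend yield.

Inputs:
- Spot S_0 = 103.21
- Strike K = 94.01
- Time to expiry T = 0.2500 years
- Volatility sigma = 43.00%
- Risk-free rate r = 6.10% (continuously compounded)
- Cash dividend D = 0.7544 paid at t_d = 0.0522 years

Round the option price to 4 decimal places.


PV(D) = D * exp(-r * t_d) = 0.7544 * 0.99682086 = 0.75200166
S_0' = S_0 - PV(D) = 103.2100 - 0.75200166 = 102.45799834
d1 = (ln(S_0'/K) + (r + sigma^2/2)*T) / (sigma*sqrt(T)) = 0.57867108
d2 = d1 - sigma*sqrt(T) = 0.36367108
exp(-rT) = 0.98486569
N(d1) = 0.71859443; N(d2) = 0.64194818
C = S_0' * N(d1) - K * exp(-rT) * N(d2) = 102.45799834 * 0.71859443 - 94.0100 * 0.98486569 * 0.64194818 = 14.1895

Answer: Price = 14.1895


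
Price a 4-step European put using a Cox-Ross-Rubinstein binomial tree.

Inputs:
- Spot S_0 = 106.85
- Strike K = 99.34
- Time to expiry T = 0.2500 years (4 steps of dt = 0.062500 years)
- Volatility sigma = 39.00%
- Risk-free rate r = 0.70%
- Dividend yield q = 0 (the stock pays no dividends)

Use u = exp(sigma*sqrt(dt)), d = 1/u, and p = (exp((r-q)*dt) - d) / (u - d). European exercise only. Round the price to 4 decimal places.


dt = T/N = 0.062500
u = exp(sigma*sqrt(dt)) = 1.102411; d = 1/u = 0.907102
p = (exp((r-q)*dt) - d) / (u - d) = 0.477885
Discount per step: exp(-r*dt) = 0.999563
Stock lattice S(k, i) with i counting down-moves:
  k=0: S(0,0) = 106.8500
  k=1: S(1,0) = 117.7927; S(1,1) = 96.9239
  k=2: S(2,0) = 129.8560; S(2,1) = 106.8500; S(2,2) = 87.9199
  k=3: S(3,0) = 143.1547; S(3,1) = 117.7927; S(3,2) = 96.9239; S(3,3) = 79.7523
  k=4: S(4,0) = 157.8154; S(4,1) = 129.8560; S(4,2) = 106.8500; S(4,3) = 87.9199; S(4,4) = 72.3435
Terminal payoffs V(N, i) = max(K - S_T, 0):
  V(4,0) = 0.000000; V(4,1) = 0.000000; V(4,2) = 0.000000; V(4,3) = 11.420117; V(4,4) = 26.996473
Backward induction: V(k, i) = exp(-r*dt) * [p * V(k+1, i) + (1-p) * V(k+1, i+1)].
  V(3,0) = exp(-r*dt) * [p*0.000000 + (1-p)*0.000000] = 0.000000
  V(3,1) = exp(-r*dt) * [p*0.000000 + (1-p)*0.000000] = 0.000000
  V(3,2) = exp(-r*dt) * [p*0.000000 + (1-p)*11.420117] = 5.960008
  V(3,3) = exp(-r*dt) * [p*11.420117 + (1-p)*26.996473] = 19.544216
  V(2,0) = exp(-r*dt) * [p*0.000000 + (1-p)*0.000000] = 0.000000
  V(2,1) = exp(-r*dt) * [p*0.000000 + (1-p)*5.960008] = 3.110450
  V(2,2) = exp(-r*dt) * [p*5.960008 + (1-p)*19.544216] = 13.046820
  V(1,0) = exp(-r*dt) * [p*0.000000 + (1-p)*3.110450] = 1.623303
  V(1,1) = exp(-r*dt) * [p*3.110450 + (1-p)*13.046820] = 8.294750
  V(0,0) = exp(-r*dt) * [p*1.623303 + (1-p)*8.294750] = 5.104333

Answer: Price = V(0,0) = 5.1043


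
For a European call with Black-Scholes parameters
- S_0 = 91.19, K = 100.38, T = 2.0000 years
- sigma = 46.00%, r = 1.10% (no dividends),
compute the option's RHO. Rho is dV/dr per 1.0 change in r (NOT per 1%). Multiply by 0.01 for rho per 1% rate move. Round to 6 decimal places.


d1 = 0.2114898857; d2 = -0.4390483530
phi(d1) = 0.3901193664; exp(-qT) = 1.0000000000; exp(-rT) = 0.9782402351
N(d2) = 0.3303132503
Rho = K*T*exp(-rT)*N(d2) = 100.3800 * 2.0000 * 0.9782402351 * 0.3303132503 = 64.870718

Answer: Rho = 64.870718


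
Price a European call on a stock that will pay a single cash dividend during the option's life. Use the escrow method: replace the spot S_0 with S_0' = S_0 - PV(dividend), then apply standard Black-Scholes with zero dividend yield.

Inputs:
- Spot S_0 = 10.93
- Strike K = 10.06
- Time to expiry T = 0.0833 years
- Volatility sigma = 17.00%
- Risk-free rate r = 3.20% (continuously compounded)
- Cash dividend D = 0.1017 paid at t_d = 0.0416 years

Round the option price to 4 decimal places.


PV(D) = D * exp(-r * t_d) = 0.1017 * 0.99866969 = 0.10156471
S_0' = S_0 - PV(D) = 10.9300 - 0.10156471 = 10.82843529
d1 = (ln(S_0'/K) + (r + sigma^2/2)*T) / (sigma*sqrt(T)) = 1.57908407
d2 = d1 - sigma*sqrt(T) = 1.53001911
exp(-rT) = 0.99733795
N(d1) = 0.94284161; N(d2) = 0.93699400
C = S_0' * N(d1) - K * exp(-rT) * N(d2) = 10.82843529 * 0.94284161 - 10.0600 * 0.99733795 * 0.93699400 = 0.8084

Answer: Price = 0.8084


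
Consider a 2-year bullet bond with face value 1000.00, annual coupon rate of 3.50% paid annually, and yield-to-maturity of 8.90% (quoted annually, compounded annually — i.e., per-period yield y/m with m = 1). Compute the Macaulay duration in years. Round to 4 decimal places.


Coupon per period c = face * coupon_rate / m = 35.000000
Periods per year m = 1; per-period yield y/m = 0.089000
Number of cashflows N = 2
Cashflows (t years, CF_t, discount factor 1/(1+y/m)^(m*t), PV):
  t = 1.0000: CF_t = 35.000000, DF = 0.918274, PV = 32.139578
  t = 2.0000: CF_t = 1035.000000, DF = 0.843226, PV = 872.739415
Price P = sum_t PV_t = 904.878993
Macaulay numerator sum_t t * PV_t:
  t * PV_t at t = 1.0000: 32.139578
  t * PV_t at t = 2.0000: 1745.478830
Macaulay duration D = (sum_t t * PV_t) / P = 1777.618408 / 904.878993 = 1.964482

Answer: Macaulay duration = 1.9645 years


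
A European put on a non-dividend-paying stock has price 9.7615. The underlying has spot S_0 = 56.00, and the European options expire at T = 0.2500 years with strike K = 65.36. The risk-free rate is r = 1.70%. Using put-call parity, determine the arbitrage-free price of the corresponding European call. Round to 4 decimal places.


Put-call parity: C - P = S_0 * exp(-qT) - K * exp(-rT).
S_0 * exp(-qT) = 56.0000 * 1.00000000 = 56.00000000
K * exp(-rT) = 65.3600 * 0.99575902 = 65.08280945
C = P + S*exp(-qT) - K*exp(-rT)
C = 9.7615 + 56.00000000 - 65.08280945 = 0.6787

Answer: Call price = 0.6787


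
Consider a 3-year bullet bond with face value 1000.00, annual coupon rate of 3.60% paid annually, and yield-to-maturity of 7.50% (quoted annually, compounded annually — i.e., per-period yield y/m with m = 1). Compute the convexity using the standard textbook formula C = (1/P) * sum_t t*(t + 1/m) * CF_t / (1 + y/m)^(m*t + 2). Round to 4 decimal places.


Coupon per period c = face * coupon_rate / m = 36.000000
Periods per year m = 1; per-period yield y/m = 0.075000
Number of cashflows N = 3
Cashflows (t years, CF_t, discount factor 1/(1+y/m)^(m*t), PV):
  t = 1.0000: CF_t = 36.000000, DF = 0.930233, PV = 33.488372
  t = 2.0000: CF_t = 36.000000, DF = 0.865333, PV = 31.151974
  t = 3.0000: CF_t = 1036.000000, DF = 0.804961, PV = 833.939150
Price P = sum_t PV_t = 898.579496
Convexity numerator sum_t t*(t + 1/m) * CF_t / (1+y/m)^(m*t + 2):
  t = 1.0000: term = 57.957161
  t = 2.0000: term = 161.740914
  t = 3.0000: term = 8659.616917
Convexity = (1/P) * sum = 8879.314993 / 898.579496 = 9.881502

Answer: Convexity = 9.8815


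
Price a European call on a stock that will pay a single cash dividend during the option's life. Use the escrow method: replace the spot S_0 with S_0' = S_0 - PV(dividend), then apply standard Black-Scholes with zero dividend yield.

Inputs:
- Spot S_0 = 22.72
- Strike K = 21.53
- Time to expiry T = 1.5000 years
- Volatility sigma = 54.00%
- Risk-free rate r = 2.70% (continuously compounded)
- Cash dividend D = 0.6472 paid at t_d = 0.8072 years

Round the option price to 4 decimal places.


PV(D) = D * exp(-r * t_d) = 0.6472 * 0.97844138 = 0.63324726
S_0' = S_0 - PV(D) = 22.7200 - 0.63324726 = 22.08675274
d1 = (ln(S_0'/K) + (r + sigma^2/2)*T) / (sigma*sqrt(T)) = 0.43052155
d2 = d1 - sigma*sqrt(T) = -0.23084068
exp(-rT) = 0.96030916
N(d1) = 0.66659185; N(d2) = 0.40871929
C = S_0' * N(d1) - K * exp(-rT) * N(d2) = 22.08675274 * 0.66659185 - 21.5300 * 0.96030916 * 0.40871929 = 6.2724

Answer: Price = 6.2724


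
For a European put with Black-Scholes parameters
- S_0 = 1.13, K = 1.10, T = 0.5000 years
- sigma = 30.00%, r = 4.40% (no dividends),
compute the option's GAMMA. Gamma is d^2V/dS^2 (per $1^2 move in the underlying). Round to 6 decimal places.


Answer: Gamma = 1.572606

Derivation:
d1 = 0.3366179612; d2 = 0.1244859269
phi(d1) = 0.3769682325; exp(-qT) = 1.0000000000; exp(-rT) = 0.9782402351
Gamma = exp(-qT) * phi(d1) / (S * sigma * sqrt(T)) = 1.0000000000 * 0.3769682325 / (1.1300 * 0.3000 * 0.7071067812) = 1.572606


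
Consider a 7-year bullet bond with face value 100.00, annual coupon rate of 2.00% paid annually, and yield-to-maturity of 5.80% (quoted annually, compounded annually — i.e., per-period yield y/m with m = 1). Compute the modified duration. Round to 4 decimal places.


Answer: Modified duration = 6.1804

Derivation:
Coupon per period c = face * coupon_rate / m = 2.000000
Periods per year m = 1; per-period yield y/m = 0.058000
Number of cashflows N = 7
Cashflows (t years, CF_t, discount factor 1/(1+y/m)^(m*t), PV):
  t = 1.0000: CF_t = 2.000000, DF = 0.945180, PV = 1.890359
  t = 2.0000: CF_t = 2.000000, DF = 0.893364, PV = 1.786729
  t = 3.0000: CF_t = 2.000000, DF = 0.844390, PV = 1.688780
  t = 4.0000: CF_t = 2.000000, DF = 0.798100, PV = 1.596200
  t = 5.0000: CF_t = 2.000000, DF = 0.754348, PV = 1.508696
  t = 6.0000: CF_t = 2.000000, DF = 0.712994, PV = 1.425988
  t = 7.0000: CF_t = 102.000000, DF = 0.673908, PV = 68.738571
Price P = sum_t PV_t = 78.635323
First compute Macaulay numerator sum_t t * PV_t:
  t * PV_t at t = 1.0000: 1.890359
  t * PV_t at t = 2.0000: 3.573458
  t * PV_t at t = 3.0000: 5.066339
  t * PV_t at t = 4.0000: 6.384800
  t * PV_t at t = 5.0000: 7.543479
  t * PV_t at t = 6.0000: 8.555930
  t * PV_t at t = 7.0000: 481.169995
Macaulay duration D = 514.184360 / 78.635323 = 6.538847
Modified duration = D / (1 + y/m) = 6.538847 / (1 + 0.058000) = 6.180385


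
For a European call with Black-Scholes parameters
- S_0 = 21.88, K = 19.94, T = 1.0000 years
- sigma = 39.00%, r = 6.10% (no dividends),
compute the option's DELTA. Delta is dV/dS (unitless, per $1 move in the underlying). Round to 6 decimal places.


d1 = 0.5894749052; d2 = 0.1994749052
phi(d1) = 0.3353170204; exp(-qT) = 1.0000000000; exp(-rT) = 0.9408232398
N(d1) = 0.7222286293
Delta = exp(-qT) * N(d1) = 1.0000000000 * 0.7222286293 = 0.722229

Answer: Delta = 0.722229


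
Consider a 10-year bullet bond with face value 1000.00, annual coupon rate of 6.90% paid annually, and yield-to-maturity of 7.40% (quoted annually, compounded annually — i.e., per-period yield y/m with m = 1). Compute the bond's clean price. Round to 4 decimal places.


Answer: Price = 965.5223

Derivation:
Coupon per period c = face * coupon_rate / m = 69.000000
Periods per year m = 1; per-period yield y/m = 0.074000
Number of cashflows N = 10
Cashflows (t years, CF_t, discount factor 1/(1+y/m)^(m*t), PV):
  t = 1.0000: CF_t = 69.000000, DF = 0.931099, PV = 64.245810
  t = 2.0000: CF_t = 69.000000, DF = 0.866945, PV = 59.819190
  t = 3.0000: CF_t = 69.000000, DF = 0.807211, PV = 55.697570
  t = 4.0000: CF_t = 69.000000, DF = 0.751593, PV = 51.859935
  t = 5.0000: CF_t = 69.000000, DF = 0.699808, PV = 48.286718
  t = 6.0000: CF_t = 69.000000, DF = 0.651590, PV = 44.959700
  t = 7.0000: CF_t = 69.000000, DF = 0.606694, PV = 41.861918
  t = 8.0000: CF_t = 69.000000, DF = 0.564892, PV = 38.977577
  t = 9.0000: CF_t = 69.000000, DF = 0.525971, PV = 36.291971
  t = 10.0000: CF_t = 1069.000000, DF = 0.489731, PV = 523.521946
Price P = sum_t PV_t = 965.522334


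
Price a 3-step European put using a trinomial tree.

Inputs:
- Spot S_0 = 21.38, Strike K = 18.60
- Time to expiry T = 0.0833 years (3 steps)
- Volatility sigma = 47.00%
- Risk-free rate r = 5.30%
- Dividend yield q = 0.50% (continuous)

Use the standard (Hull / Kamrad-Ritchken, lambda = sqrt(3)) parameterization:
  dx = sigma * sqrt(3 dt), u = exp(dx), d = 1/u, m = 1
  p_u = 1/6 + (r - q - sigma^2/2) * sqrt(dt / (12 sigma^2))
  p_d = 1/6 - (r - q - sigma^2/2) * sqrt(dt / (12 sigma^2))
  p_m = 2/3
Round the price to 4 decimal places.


Answer: Price = V(0,0) = 0.1597

Derivation:
dt = T/N = 0.027767; dx = sigma*sqrt(3*dt) = 0.135650
u = exp(dx) = 1.145281; d = 1/u = 0.873148
p_u = 0.160275, p_m = 0.666667, p_d = 0.173058
Discount per step: exp(-r*dt) = 0.998529
Stock lattice S(k, j) with j the centered position index:
  k=0: S(0,+0) = 21.3800
  k=1: S(1,-1) = 18.6679; S(1,+0) = 21.3800; S(1,+1) = 24.4861
  k=2: S(2,-2) = 16.2998; S(2,-1) = 18.6679; S(2,+0) = 21.3800; S(2,+1) = 24.4861; S(2,+2) = 28.0435
  k=3: S(3,-3) = 14.2322; S(3,-2) = 16.2998; S(3,-1) = 18.6679; S(3,+0) = 21.3800; S(3,+1) = 24.4861; S(3,+2) = 28.0435; S(3,+3) = 32.1177
Terminal payoffs V(N, j) = max(K - S_T, 0):
  V(3,-3) = 4.367823; V(3,-2) = 2.300156; V(3,-1) = 0.000000; V(3,+0) = 0.000000; V(3,+1) = 0.000000; V(3,+2) = 0.000000; V(3,+3) = 0.000000
Backward induction: V(k, j) = exp(-r*dt) * [p_u * V(k+1, j+1) + p_m * V(k+1, j) + p_d * V(k+1, j-1)]
  V(2,-2) = exp(-r*dt) * [p_u*0.000000 + p_m*2.300156 + p_d*4.367823] = 2.285958
  V(2,-1) = exp(-r*dt) * [p_u*0.000000 + p_m*0.000000 + p_d*2.300156] = 0.397475
  V(2,+0) = exp(-r*dt) * [p_u*0.000000 + p_m*0.000000 + p_d*0.000000] = 0.000000
  V(2,+1) = exp(-r*dt) * [p_u*0.000000 + p_m*0.000000 + p_d*0.000000] = 0.000000
  V(2,+2) = exp(-r*dt) * [p_u*0.000000 + p_m*0.000000 + p_d*0.000000] = 0.000000
  V(1,-1) = exp(-r*dt) * [p_u*0.000000 + p_m*0.397475 + p_d*2.285958] = 0.659616
  V(1,+0) = exp(-r*dt) * [p_u*0.000000 + p_m*0.000000 + p_d*0.397475] = 0.068685
  V(1,+1) = exp(-r*dt) * [p_u*0.000000 + p_m*0.000000 + p_d*0.000000] = 0.000000
  V(0,+0) = exp(-r*dt) * [p_u*0.000000 + p_m*0.068685 + p_d*0.659616] = 0.159707


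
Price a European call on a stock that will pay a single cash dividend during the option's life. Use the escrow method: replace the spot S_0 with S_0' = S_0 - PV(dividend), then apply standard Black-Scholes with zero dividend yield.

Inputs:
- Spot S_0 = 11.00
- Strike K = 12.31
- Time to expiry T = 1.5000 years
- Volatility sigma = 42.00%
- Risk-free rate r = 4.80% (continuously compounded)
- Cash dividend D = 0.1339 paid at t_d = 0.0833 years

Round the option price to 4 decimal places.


PV(D) = D * exp(-r * t_d) = 0.1339 * 0.99600958 = 0.13336568
S_0' = S_0 - PV(D) = 11.0000 - 0.13336568 = 10.86663432
d1 = (ln(S_0'/K) + (r + sigma^2/2)*T) / (sigma*sqrt(T)) = 0.15471654
d2 = d1 - sigma*sqrt(T) = -0.35967630
exp(-rT) = 0.93053090
N(d1) = 0.56147761; N(d2) = 0.35954461
C = S_0' * N(d1) - K * exp(-rT) * N(d2) = 10.86663432 * 0.56147761 - 12.3100 * 0.93053090 * 0.35954461 = 1.9828

Answer: Price = 1.9828


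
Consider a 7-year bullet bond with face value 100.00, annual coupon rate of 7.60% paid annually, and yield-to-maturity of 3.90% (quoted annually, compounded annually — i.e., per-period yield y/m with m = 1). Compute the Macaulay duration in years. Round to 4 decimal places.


Answer: Macaulay duration = 5.8196 years

Derivation:
Coupon per period c = face * coupon_rate / m = 7.600000
Periods per year m = 1; per-period yield y/m = 0.039000
Number of cashflows N = 7
Cashflows (t years, CF_t, discount factor 1/(1+y/m)^(m*t), PV):
  t = 1.0000: CF_t = 7.600000, DF = 0.962464, PV = 7.314726
  t = 2.0000: CF_t = 7.600000, DF = 0.926337, PV = 7.040159
  t = 3.0000: CF_t = 7.600000, DF = 0.891566, PV = 6.775899
  t = 4.0000: CF_t = 7.600000, DF = 0.858100, PV = 6.521559
  t = 5.0000: CF_t = 7.600000, DF = 0.825890, PV = 6.276765
  t = 6.0000: CF_t = 7.600000, DF = 0.794889, PV = 6.041160
  t = 7.0000: CF_t = 107.600000, DF = 0.765052, PV = 82.319635
Price P = sum_t PV_t = 122.289903
Macaulay numerator sum_t t * PV_t:
  t * PV_t at t = 1.0000: 7.314726
  t * PV_t at t = 2.0000: 14.080319
  t * PV_t at t = 3.0000: 20.327698
  t * PV_t at t = 4.0000: 26.086234
  t * PV_t at t = 5.0000: 31.383824
  t * PV_t at t = 6.0000: 36.246957
  t * PV_t at t = 7.0000: 576.237448
Macaulay duration D = (sum_t t * PV_t) / P = 711.677207 / 122.289903 = 5.819591
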